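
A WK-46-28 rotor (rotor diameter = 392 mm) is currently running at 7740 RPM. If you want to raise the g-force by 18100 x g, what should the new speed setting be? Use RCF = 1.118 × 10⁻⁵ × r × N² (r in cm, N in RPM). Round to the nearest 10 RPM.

≈ 11940 RPM

r = 392 mm / 2 = 196 mm = 19.6 cm
Current RCF = 1.118 × 10⁻⁵ × 19.6 × (7740)² = 1.118 × 10⁻⁵ × 19.6 × 59,907,600 ≈ 13,127.4 × g
Target RCF = 13,127.4 + 18,100 = 31,227.4 × g
N² = 31,227.4 / (21.9128 × 10⁻⁵) = 142,507,575
N ≈ √142,507,575 ≈ 11,937.7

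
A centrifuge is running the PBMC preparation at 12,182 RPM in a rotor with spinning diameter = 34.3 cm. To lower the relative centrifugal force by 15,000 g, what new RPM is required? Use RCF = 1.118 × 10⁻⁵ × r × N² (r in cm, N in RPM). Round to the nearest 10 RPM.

8380 RPM

r = 34.3 / 2 = 17.15 cm
Current RCF = 1.118 × 10⁻⁵ × 17.15 × (12182)² = 1.118 × 10⁻⁵ × 17.15 × 148,401,124 ≈ 28,454 × g
Target RCF = 28,454 − 15,000 = 13,454 × g
N² = 13,454 / (19.1737 × 10⁻⁵) = 70,169,034
N ≈ √70,169,034 ≈ 8,376.7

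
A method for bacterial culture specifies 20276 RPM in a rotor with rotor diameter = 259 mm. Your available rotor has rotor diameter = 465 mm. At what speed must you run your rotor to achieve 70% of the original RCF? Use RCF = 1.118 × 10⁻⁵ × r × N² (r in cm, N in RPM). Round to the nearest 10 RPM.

Original rotor: r = 259 mm / 2 = 129.5 mm = 12.95 cm
RCF = 1.118 × 10⁻⁵ × r × N²
RCF_original = 1.118 × 10⁻⁵ × 12.95 × (20276)² = 1.118 × 10⁻⁵ × 12.95 × 411,116,176 ≈ 59,521.8 × g
Target RCF = 0.7 × 59,521.8 ≈ 41,665.3 × g
Your rotor: r = 465 mm / 2 = 232.5 mm = 23.25 cm
41,665.3 = 1.118 × 10⁻⁵ × 23.25 × N²
N² = 41,665.3 / (25.9935 × 10⁻⁵) = 160,291,227
N ≈ √160,291,227 ≈ 12,660.6

≈ 12660 RPM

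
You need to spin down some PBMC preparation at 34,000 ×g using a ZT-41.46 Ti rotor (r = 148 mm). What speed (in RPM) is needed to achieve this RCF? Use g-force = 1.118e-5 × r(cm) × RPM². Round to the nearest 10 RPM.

r = 148 mm = 14.8 cm
34,000 = 1.118 × 10⁻⁵ × 14.8 × N²
N² = 34,000 / (16.5464 × 10⁻⁵) = 205,482,764
N ≈ √205,482,764 ≈ 14,334.7

14330 RPM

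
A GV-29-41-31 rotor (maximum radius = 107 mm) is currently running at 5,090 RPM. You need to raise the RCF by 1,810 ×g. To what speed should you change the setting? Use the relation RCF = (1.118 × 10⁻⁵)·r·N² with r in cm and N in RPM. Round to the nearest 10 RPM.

≈ 6410 RPM

r = 107 mm = 10.7 cm
Current RCF = 1.118 × 10⁻⁵ × 10.7 × (5090)² = 1.118 × 10⁻⁵ × 10.7 × 25,908,100 ≈ 3,099.3 × g
Target RCF = 3,099.3 + 1,810 = 4,909.3 × g
N² = 4,909.3 / (11.9626 × 10⁻⁵) = 41,038,737
N ≈ √41,038,737 ≈ 6,406.1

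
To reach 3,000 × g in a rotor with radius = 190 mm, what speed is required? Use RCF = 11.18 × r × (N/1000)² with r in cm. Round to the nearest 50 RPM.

3750 RPM

r = 190 mm = 19.0 cm
RCF = 11.18 × r × (N/1000)²
3,000 = 11.18 × 19 × (N/1000)²
(N/1000)² = 3,000 / 212.42 = 14.12296
N = 1000 × √14.12296 ≈ 3,758.1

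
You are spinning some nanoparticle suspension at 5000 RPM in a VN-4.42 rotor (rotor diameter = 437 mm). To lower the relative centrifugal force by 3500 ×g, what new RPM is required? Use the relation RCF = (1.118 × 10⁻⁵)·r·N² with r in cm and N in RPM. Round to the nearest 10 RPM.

r = 437 mm / 2 = 218.5 mm = 21.85 cm
Current RCF = 1.118 × 10⁻⁵ × 21.85 × (5000)² = 1.118 × 10⁻⁵ × 21.85 × 25,000,000 ≈ 6,107.1 × g
Target RCF = 6,107.1 − 3,500 = 2,607.1 × g
N² = 2,607.1 / (24.4283 × 10⁻⁵) = 10,672,458
N ≈ √10,672,458 ≈ 3,266.9

3270 RPM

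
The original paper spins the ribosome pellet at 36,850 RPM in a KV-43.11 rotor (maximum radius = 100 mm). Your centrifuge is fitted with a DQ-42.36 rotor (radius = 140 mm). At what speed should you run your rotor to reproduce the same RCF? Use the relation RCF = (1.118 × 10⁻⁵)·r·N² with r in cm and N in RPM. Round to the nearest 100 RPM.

31100 RPM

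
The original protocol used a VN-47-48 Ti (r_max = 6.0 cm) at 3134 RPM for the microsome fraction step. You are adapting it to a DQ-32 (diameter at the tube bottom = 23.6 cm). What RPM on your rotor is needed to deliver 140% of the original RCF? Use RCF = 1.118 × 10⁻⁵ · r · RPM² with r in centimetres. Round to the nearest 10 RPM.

2640 RPM

RCF = 1.118 × 10⁻⁵ × r × N²
RCF_original = 1.118 × 10⁻⁵ × 6 × (3134)² = 1.118 × 10⁻⁵ × 6 × 9,821,956 ≈ 658.9 × g
Target RCF = 1.4 × 658.9 ≈ 922.5 × g
Your rotor: r = 23.6 / 2 = 11.8 cm
922.5 = 1.118 × 10⁻⁵ × 11.8 × N²
N² = 922.5 / (13.1924 × 10⁻⁵) = 6,992,662
N ≈ √6,992,662 ≈ 2,644.4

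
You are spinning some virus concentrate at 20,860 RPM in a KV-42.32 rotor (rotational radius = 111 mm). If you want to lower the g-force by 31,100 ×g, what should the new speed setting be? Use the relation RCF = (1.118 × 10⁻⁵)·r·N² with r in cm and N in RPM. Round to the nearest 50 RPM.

N₂ ≈ 13600 RPM

r = 111 mm = 11.1 cm
Current RCF = 1.118 × 10⁻⁵ × 11.1 × (20860)² = 1.118 × 10⁻⁵ × 11.1 × 435,139,600 ≈ 54,000 × g
Target RCF = 54,000 − 31,100 = 22,900 × g
N² = 22,900 / (12.4098 × 10⁻⁵) = 184,531,580
N ≈ √184,531,580 ≈ 13,584.2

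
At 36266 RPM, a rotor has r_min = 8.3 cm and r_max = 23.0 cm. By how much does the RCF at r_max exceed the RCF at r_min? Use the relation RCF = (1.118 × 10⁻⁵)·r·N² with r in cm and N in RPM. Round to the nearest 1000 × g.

ΔRCF = 1.118 × 10⁻⁵ × (r_max − r_min) × N² = 1.118 × 10⁻⁵ × 14.7 × 1,315,222,756 ≈ 216,151.6

≈ 216000 × g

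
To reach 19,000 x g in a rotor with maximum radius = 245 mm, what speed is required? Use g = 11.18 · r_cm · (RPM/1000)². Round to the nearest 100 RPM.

8300 RPM

r = 245 mm = 24.5 cm
19,000 = 11.18 × 24.5 × (N/1000)²
(N/1000)² = 19,000 / 273.91 = 69.36585
N = 1000 × √69.36585 ≈ 8,328.6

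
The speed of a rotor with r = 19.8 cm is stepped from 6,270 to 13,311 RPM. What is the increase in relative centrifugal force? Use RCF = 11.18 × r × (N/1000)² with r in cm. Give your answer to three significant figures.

RCF₁ = 11.18 × 19.8 × (6.27)² = 11.18 × 19.8 × 39.3129 ≈ 8,702.5 × g
RCF₂ = 11.18 × 19.8 × (13.311)² = 11.18 × 19.8 × 177.182721 ≈ 39,221.9 × g
Increase = 39,221.9 − 8,702.5 = 30,519.4

≈ 30500 ×g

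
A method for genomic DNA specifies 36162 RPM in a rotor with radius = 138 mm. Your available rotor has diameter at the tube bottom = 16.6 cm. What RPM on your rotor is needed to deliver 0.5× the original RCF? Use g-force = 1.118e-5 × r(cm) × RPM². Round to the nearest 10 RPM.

32970 RPM

Original rotor: r = 138 mm = 13.8 cm
RCF = 1.118 × 10⁻⁵ × r × N²
RCF_original = 1.118 × 10⁻⁵ × 13.8 × (36162)² = 1.118 × 10⁻⁵ × 13.8 × 1,307,690,244 ≈ 201,755.7 × g
Target RCF = 0.5 × 201,755.7 ≈ 100,877.9 × g
Your rotor: r = 16.6 / 2 = 8.3 cm
100,877.9 = 1.118 × 10⁻⁵ × 8.3 × N²
N² = 100,877.9 / (9.2794 × 10⁻⁵) = 1,087,116,624
N ≈ √1,087,116,624 ≈ 32,971.5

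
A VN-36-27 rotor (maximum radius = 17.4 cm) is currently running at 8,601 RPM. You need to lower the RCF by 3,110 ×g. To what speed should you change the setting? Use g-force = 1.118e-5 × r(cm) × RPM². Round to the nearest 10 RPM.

Current RCF = 1.118 × 10⁻⁵ × 17.4 × (8601)² = 1.118 × 10⁻⁵ × 17.4 × 73,977,201 ≈ 14,390.9 × g
Target RCF = 14,390.9 − 3,110 = 11,280.9 × g
N² = 11,280.9 / (19.4532 × 10⁻⁵) = 57,989,945
N ≈ √57,989,945 ≈ 7,615.1

N₂ ≈ 7620 RPM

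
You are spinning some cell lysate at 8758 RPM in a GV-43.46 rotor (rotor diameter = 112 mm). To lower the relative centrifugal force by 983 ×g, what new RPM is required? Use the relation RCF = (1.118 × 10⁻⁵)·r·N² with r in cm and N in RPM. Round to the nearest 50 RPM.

7800 RPM

r = 112 mm / 2 = 56 mm = 5.6 cm
Current RCF = 1.118 × 10⁻⁵ × 5.6 × (8758)² = 1.118 × 10⁻⁵ × 5.6 × 76,702,564 ≈ 4,802.2 × g
Target RCF = 4,802.2 − 983 = 3,819.2 × g
N² = 3,819.2 / (6.2608 × 10⁻⁵) = 61,001,789
N ≈ √61,001,789 ≈ 7,810.4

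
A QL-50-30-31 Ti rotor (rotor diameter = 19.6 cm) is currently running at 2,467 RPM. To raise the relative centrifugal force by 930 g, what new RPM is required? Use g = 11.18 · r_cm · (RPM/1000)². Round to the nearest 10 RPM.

r = 19.6 / 2 = 9.8 cm
Current RCF = 11.18 × 9.8 × (2.467)² = 11.18 × 9.8 × 6.086089 ≈ 666.8 × g
Target RCF = 666.8 + 930 = 1,596.8 × g
(N/1000)² = 1,596.8 / 109.564 = 14.57413
N = 1000 × √14.57413 ≈ 3,817.6

≈ 3820 RPM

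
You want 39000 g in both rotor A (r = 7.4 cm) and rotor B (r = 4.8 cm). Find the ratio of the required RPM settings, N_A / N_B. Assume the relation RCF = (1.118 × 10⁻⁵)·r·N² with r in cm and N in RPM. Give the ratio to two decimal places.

0.81

At fixed RCF, N ∝ 1/√r, so N_A/N_B = √(r_B/r_A) = √(4.8/7.4) = √0.648649 = 0.8054.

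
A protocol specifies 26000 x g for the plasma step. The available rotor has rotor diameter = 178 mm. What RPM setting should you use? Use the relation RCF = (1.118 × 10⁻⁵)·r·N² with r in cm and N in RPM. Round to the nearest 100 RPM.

≈ 16200 RPM

r = 178 mm / 2 = 89 mm = 8.9 cm
RCF = 1.118 × 10⁻⁵ × r × N²
26,000 = 1.118 × 10⁻⁵ × 8.9 × N²
N² = 26,000 / (9.9502 × 10⁻⁵) = 261,301,280
N ≈ √261,301,280 ≈ 16,164.8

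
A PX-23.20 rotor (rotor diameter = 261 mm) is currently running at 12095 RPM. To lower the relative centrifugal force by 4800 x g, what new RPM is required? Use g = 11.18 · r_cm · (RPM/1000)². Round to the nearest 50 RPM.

≈ 10650 RPM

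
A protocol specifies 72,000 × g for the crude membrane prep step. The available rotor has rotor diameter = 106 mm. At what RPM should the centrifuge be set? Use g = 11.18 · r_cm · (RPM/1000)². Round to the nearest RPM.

≈ 34858 RPM

r = 106 mm / 2 = 53 mm = 5.3 cm
RCF = 11.18 × r × (N/1000)²
72,000 = 11.18 × 5.3 × (N/1000)²
(N/1000)² = 72,000 / 59.254 = 1215.108
N = 1000 × √1215.108 ≈ 34,858.4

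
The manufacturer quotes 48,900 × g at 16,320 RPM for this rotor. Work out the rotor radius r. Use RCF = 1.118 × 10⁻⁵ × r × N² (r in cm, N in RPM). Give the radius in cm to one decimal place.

48900 = 1.118 × 10⁻⁵ × r × (16320)²
r = 48900 / (1.118 × 10⁻⁵ × 266,342,400) = 48900 / 2977.708 ≈ 16.422 cm

16.4 cm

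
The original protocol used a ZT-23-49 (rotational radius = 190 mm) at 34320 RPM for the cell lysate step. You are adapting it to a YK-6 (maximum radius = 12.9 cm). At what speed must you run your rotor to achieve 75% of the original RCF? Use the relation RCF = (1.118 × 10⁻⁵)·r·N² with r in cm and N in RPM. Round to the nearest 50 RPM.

36050 RPM

Original rotor: r = 190 mm = 19.0 cm
RCF_original = 1.118 × 10⁻⁵ × 19 × (34320)² = 1.118 × 10⁻⁵ × 19 × 1,177,862,400 ≈ 250,201.5 × g
Target RCF = 0.75 × 250,201.5 ≈ 187,651.1 × g
187,651.1 = 1.118 × 10⁻⁵ × 12.9 × N²
N² = 187,651.1 / (14.4222 × 10⁻⁵) = 1,301,126,735
N ≈ √1,301,126,735 ≈ 36,071.1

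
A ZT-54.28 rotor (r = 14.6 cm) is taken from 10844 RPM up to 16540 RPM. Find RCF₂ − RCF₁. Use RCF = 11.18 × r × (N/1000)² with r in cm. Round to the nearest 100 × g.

25500 ×g

RCF₁ = 11.18 × 14.6 × (10.844)² = 11.18 × 14.6 × 117.592336 ≈ 19,194.4 × g
RCF₂ = 11.18 × 14.6 × (16.54)² = 11.18 × 14.6 × 273.5716 ≈ 44,654.5 × g
Increase = 44,654.5 − 19,194.4 = 25,460.1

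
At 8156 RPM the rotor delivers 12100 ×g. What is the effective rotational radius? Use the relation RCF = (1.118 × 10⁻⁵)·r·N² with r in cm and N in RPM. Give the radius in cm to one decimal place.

r ≈ 16.3 cm

RCF = 1.118 × 10⁻⁵ × r × N²
12100 = 1.118 × 10⁻⁵ × r × (8156)²
r = 12100 / (1.118 × 10⁻⁵ × 66,520,336) = 12100 / 743.6974 ≈ 16.270 cm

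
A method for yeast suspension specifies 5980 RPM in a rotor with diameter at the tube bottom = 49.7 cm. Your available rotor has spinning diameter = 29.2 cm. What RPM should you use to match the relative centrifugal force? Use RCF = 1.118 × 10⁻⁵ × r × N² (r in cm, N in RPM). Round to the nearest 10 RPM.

Original rotor: r = 49.7 / 2 = 24.85 cm
RCF_original = 1.118 × 10⁻⁵ × 24.85 × (5980)² = 1.118 × 10⁻⁵ × 24.85 × 35,760,400 ≈ 9,935.1 × g
Your rotor: r = 29.2 / 2 = 14.6 cm
9,935.1 = 1.118 × 10⁻⁵ × 14.6 × N²
N² = 9,935.1 / (16.3228 × 10⁻⁵) = 60,866,395
N ≈ √60,866,395 ≈ 7,801.7

≈ 7800 RPM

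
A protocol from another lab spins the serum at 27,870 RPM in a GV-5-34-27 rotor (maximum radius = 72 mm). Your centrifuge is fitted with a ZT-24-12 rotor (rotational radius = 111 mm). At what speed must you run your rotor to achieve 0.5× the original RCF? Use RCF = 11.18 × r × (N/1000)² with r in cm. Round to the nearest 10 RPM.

≈ 15870 RPM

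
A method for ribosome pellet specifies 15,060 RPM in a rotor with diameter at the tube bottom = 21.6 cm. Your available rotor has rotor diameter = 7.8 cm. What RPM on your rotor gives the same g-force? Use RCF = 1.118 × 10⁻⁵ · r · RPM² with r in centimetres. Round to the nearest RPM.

Original rotor: r = 21.6 / 2 = 10.8 cm
RCF_original = 1.118 × 10⁻⁵ × 10.8 × (15060)² = 1.118 × 10⁻⁵ × 10.8 × 226,803,600 ≈ 27,385.2 × g
Your rotor: r = 7.8 / 2 = 3.9 cm
27,385.2 = 1.118 × 10⁻⁵ × 3.9 × N²
N² = 27,385.2 / (4.3602 × 10⁻⁵) = 628,072,107
N ≈ √628,072,107 ≈ 25,061.4

≈ 25061 RPM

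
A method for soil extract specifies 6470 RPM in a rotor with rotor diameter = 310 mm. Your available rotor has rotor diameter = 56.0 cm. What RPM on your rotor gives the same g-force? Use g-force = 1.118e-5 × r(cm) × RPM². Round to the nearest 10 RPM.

≈ 4810 RPM

Original rotor: r = 310 mm / 2 = 155 mm = 15.5 cm
RCF_original = 1.118 × 10⁻⁵ × 15.5 × (6470)² = 1.118 × 10⁻⁵ × 15.5 × 41,860,900 ≈ 7,254.1 × g
Your rotor: r = 56.0 / 2 = 28 cm
7,254.1 = 1.118 × 10⁻⁵ × 28 × N²
N² = 7,254.1 / (31.304 × 10⁻⁵) = 23,173,077
N ≈ √23,173,077 ≈ 4,813.8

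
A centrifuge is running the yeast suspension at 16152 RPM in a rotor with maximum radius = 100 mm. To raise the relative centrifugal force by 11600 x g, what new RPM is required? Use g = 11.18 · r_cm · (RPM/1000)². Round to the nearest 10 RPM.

r = 100 mm = 10.0 cm
Current RCF = 11.18 × 10 × (16.152)² = 11.18 × 10 × 260.887104 ≈ 29,167.2 × g
Target RCF = 29,167.2 + 11,600 = 40,767.2 × g
(N/1000)² = 40,767.2 / 111.8 = 364.644
N = 1000 × √364.644 ≈ 19,095.7

19100 RPM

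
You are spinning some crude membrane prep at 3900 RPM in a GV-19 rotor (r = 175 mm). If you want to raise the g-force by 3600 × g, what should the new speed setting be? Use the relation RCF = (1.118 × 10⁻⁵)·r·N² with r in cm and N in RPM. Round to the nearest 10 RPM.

≈ 5800 RPM

r = 175 mm = 17.5 cm
Current RCF = 1.118 × 10⁻⁵ × 17.5 × (3900)² = 1.118 × 10⁻⁵ × 17.5 × 15,210,000 ≈ 2,975.8 × g
Target RCF = 2,975.8 + 3,600 = 6,575.8 × g
N² = 6,575.8 / (19.565 × 10⁻⁵) = 33,610,018
N ≈ √33,610,018 ≈ 5,797.4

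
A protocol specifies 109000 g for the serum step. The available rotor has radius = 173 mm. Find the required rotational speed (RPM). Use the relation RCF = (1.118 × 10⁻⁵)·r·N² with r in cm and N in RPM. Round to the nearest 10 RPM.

r = 173 mm = 17.3 cm
109,000 = 1.118 × 10⁻⁵ × 17.3 × N²
N² = 109,000 / (19.3414 × 10⁻⁵) = 563,557,964
N ≈ √563,557,964 ≈ 23,739.4

≈ 23740 RPM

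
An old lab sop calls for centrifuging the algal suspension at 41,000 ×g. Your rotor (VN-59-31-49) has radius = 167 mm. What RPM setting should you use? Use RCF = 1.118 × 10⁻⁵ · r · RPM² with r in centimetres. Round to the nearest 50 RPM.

N ≈ 14800 RPM

r = 167 mm = 16.7 cm
41,000 = 1.118 × 10⁻⁵ × 16.7 × N²
N² = 41,000 / (18.6706 × 10⁻⁵) = 219,596,585
N ≈ √219,596,585 ≈ 14,818.8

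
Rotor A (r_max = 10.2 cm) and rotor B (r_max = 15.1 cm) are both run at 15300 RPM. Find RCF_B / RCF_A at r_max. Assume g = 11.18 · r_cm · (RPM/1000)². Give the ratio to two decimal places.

At fixed N, RCF ∝ r, so RCF_B/RCF_A = r_B/r_A = 15.1 / 10.2 = 1.4804.

1.48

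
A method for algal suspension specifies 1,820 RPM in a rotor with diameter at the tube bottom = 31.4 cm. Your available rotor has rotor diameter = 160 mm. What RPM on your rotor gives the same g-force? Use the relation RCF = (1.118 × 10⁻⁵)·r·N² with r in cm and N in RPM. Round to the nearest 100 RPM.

2500 RPM

Original rotor: r = 31.4 / 2 = 15.7 cm
RCF_original = 1.118 × 10⁻⁵ × 15.7 × (1820)² = 1.118 × 10⁻⁵ × 15.7 × 3,312,400 ≈ 581.4 × g
Your rotor: r = 160 mm / 2 = 80 mm = 8 cm
581.4 = 1.118 × 10⁻⁵ × 8 × N²
N² = 581.4 / (8.944 × 10⁻⁵) = 6,500,447
N ≈ √6,500,447 ≈ 2,549.6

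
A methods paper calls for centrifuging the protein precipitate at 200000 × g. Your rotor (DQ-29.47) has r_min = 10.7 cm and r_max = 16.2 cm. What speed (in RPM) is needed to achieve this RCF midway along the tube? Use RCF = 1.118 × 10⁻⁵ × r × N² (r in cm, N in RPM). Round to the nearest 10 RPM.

≈ 36470 RPM

r_avg = (10.7 + 16.2) / 2 = 13.45 cm
RCF = 1.118 × 10⁻⁵ × r × N²
200,000 = 1.118 × 10⁻⁵ × 13.45 × N²
N² = 200,000 / (15.0371 × 10⁻⁵) = 1,330,043,692
N ≈ √1,330,043,692 ≈ 36,469.8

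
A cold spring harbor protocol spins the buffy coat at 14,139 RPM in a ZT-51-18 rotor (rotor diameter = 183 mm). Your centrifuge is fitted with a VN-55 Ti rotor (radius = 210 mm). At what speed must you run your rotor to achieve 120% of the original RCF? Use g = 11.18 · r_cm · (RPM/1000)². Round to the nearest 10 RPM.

Original rotor: r = 183 mm / 2 = 91.5 mm = 9.15 cm
RCF_original = 11.18 × 9.15 × (14.139)² = 11.18 × 9.15 × 199.911321 ≈ 20,450.3 × g
Target RCF = 1.2 × 20,450.3 ≈ 24,540.4 × g
Your rotor: r = 210 mm = 21.0 cm
24,540.4 = 11.18 × 21 × (N/1000)²
(N/1000)² = 24,540.4 / 234.78 = 104.5251
N = 1000 × √104.5251 ≈ 10,223.8

≈ 10220 RPM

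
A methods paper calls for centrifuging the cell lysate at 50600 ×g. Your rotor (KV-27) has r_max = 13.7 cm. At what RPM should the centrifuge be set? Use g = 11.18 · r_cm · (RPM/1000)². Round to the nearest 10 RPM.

50,600 = 11.18 × 13.7 × (N/1000)²
(N/1000)² = 50,600 / 153.166 = 330.3605
N = 1000 × √330.3605 ≈ 18,175.8

N ≈ 18180 RPM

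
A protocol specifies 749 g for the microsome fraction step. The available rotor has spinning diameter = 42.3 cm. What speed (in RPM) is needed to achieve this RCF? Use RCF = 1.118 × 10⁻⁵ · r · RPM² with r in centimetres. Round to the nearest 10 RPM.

1780 RPM

r = 42.3 / 2 = 21.15 cm
749 = 1.118 × 10⁻⁵ × 21.15 × N²
N² = 749 / (23.6457 × 10⁻⁵) = 3,167,595
N ≈ √3,167,595 ≈ 1,779.8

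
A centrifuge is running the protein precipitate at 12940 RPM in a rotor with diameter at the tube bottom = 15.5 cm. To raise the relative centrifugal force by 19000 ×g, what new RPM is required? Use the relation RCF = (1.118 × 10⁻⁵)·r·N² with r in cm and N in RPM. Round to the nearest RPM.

r = 15.5 / 2 = 7.75 cm
Current RCF = 1.118 × 10⁻⁵ × 7.75 × (12940)² = 1.118 × 10⁻⁵ × 7.75 × 167,443,600 ≈ 14,508.2 × g
Target RCF = 14,508.2 + 19,000 = 33,508.2 × g
N² = 33,508.2 / (8.6645 × 10⁻⁵) = 386,729,759
N ≈ √386,729,759 ≈ 19,665.4

19665 RPM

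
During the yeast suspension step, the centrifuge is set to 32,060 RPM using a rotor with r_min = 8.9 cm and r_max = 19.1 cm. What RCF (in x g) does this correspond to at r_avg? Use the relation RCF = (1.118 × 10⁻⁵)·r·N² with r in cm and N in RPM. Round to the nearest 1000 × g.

r_avg = (8.9 + 19.1) / 2 = 14 cm
RCF = 1.118 × 10⁻⁵ × 14 × (32060)² = 1.118 × 10⁻⁵ × 14 × 1,027,843,600 ≈ 160,878.1 × g

161000 x g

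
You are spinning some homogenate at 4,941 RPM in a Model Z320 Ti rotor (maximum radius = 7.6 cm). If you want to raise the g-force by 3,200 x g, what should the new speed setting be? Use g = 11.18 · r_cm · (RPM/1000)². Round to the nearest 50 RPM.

Current RCF = 11.18 × 7.6 × (4.941)² = 11.18 × 7.6 × 24.413481 ≈ 2,074.4 × g
Target RCF = 2,074.4 + 3,200 = 5,274.4 × g
(N/1000)² = 5,274.4 / 84.968 = 62.07513
N = 1000 × √62.07513 ≈ 7,878.8

7900 RPM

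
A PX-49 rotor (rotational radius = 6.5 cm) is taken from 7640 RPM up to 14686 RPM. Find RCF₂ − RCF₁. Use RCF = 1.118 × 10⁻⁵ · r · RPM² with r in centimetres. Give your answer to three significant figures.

11400 × g

RCF₁ = 1.118 × 10⁻⁵ × 6.5 × (7640)² = 1.118 × 10⁻⁵ × 6.5 × 58,369,600 ≈ 4,241.7 × g
RCF₂ = 1.118 × 10⁻⁵ × 6.5 × (14686)² = 1.118 × 10⁻⁵ × 6.5 × 215,678,596 ≈ 15,673.4 × g
Increase = 15,673.4 − 4,241.7 = 11,431.7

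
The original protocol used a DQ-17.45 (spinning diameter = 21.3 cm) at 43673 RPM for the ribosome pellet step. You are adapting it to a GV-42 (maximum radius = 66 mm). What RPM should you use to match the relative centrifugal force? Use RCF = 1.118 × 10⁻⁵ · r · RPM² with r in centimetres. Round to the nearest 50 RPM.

≈ 55500 RPM

Original rotor: r = 21.3 / 2 = 10.65 cm
RCF = 1.118 × 10⁻⁵ × r × N²
RCF_original = 1.118 × 10⁻⁵ × 10.65 × (43673)² = 1.118 × 10⁻⁵ × 10.65 × 1,907,330,929 ≈ 227,100.2 × g
Your rotor: r = 66 mm = 6.6 cm
227,100.2 = 1.118 × 10⁻⁵ × 6.6 × N²
N² = 227,100.2 / (7.3788 × 10⁻⁵) = 3,077,738,928
N ≈ √3,077,738,928 ≈ 55,477.4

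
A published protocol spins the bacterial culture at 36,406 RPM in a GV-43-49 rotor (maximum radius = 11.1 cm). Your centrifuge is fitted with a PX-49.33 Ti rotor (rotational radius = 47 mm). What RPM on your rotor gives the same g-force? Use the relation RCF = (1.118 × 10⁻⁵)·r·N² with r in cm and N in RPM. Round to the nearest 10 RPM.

RCF_original = 1.118 × 10⁻⁵ × 11.1 × (36406)² = 1.118 × 10⁻⁵ × 11.1 × 1,325,396,836 ≈ 164,479.1 × g
Your rotor: r = 47 mm = 4.7 cm
164,479.1 = 1.118 × 10⁻⁵ × 4.7 × N²
N² = 164,479.1 / (5.2546 × 10⁻⁵) = 3,130,192,593
N ≈ √3,130,192,593 ≈ 55,948.1

≈ 55950 RPM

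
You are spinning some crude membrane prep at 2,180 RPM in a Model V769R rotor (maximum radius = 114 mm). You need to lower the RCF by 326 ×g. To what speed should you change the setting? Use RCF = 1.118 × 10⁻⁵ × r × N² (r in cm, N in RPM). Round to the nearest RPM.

N₂ ≈ 1481 RPM

r = 114 mm = 11.4 cm
Current RCF = 1.118 × 10⁻⁵ × 11.4 × (2180)² = 1.118 × 10⁻⁵ × 11.4 × 4,752,400 ≈ 605.7 × g
Target RCF = 605.7 − 326 = 279.7 × g
N² = 279.7 / (12.7452 × 10⁻⁵) = 2,194,552
N ≈ √2,194,552 ≈ 1,481.4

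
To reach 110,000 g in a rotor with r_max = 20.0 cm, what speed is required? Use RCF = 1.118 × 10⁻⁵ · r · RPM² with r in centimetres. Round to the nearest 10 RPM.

110,000 = 1.118 × 10⁻⁵ × 20 × N²
N² = 110,000 / (22.36 × 10⁻⁵) = 491,949,911
N ≈ √491,949,911 ≈ 22,179.9

≈ 22180 RPM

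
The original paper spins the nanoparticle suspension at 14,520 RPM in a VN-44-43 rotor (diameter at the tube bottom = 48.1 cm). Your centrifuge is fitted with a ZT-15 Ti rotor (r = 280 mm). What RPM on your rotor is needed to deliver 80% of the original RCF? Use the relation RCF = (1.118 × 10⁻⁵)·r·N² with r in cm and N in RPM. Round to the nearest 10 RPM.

Original rotor: r = 48.1 / 2 = 24.05 cm
RCF = 1.118 × 10⁻⁵ × r × N²
RCF_original = 1.118 × 10⁻⁵ × 24.05 × (14520)² = 1.118 × 10⁻⁵ × 24.05 × 210,830,400 ≈ 56,687.9 × g
Target RCF = 0.8 × 56,687.9 ≈ 45,350.3 × g
Your rotor: r = 280 mm = 28.0 cm
45,350.3 = 1.118 × 10⁻⁵ × 28 × N²
N² = 45,350.3 / (31.304 × 10⁻⁵) = 144,870,624
N ≈ √144,870,624 ≈ 12,036.2

12040 RPM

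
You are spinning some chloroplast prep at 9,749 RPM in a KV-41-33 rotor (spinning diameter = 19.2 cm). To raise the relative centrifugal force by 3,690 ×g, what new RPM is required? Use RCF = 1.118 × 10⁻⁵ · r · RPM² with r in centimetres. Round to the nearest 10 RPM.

N₂ ≈ 11380 RPM

r = 19.2 / 2 = 9.6 cm
Current RCF = 1.118 × 10⁻⁵ × 9.6 × (9749)² = 1.118 × 10⁻⁵ × 9.6 × 95,043,001 ≈ 10,200.8 × g
Target RCF = 10,200.8 + 3,690 = 13,890.8 × g
N² = 13,890.8 / (10.7328 × 10⁻⁵) = 129,423,822
N ≈ √129,423,822 ≈ 11,376.5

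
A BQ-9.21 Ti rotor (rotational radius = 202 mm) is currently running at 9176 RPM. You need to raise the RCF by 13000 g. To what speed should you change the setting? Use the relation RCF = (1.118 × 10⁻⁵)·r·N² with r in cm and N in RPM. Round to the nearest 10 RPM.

11910 RPM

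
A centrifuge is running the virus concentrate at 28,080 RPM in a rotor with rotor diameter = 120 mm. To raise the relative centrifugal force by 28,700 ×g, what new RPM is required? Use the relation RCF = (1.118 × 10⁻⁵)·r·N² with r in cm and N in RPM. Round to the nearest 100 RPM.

r = 120 mm / 2 = 60 mm = 6 cm
Current RCF = 1.118 × 10⁻⁵ × 6 × (28080)² = 1.118 × 10⁻⁵ × 6 × 788,486,400 ≈ 52,891.7 × g
Target RCF = 52,891.7 + 28,700 = 81,591.7 × g
N² = 81,591.7 / (6.708 × 10⁻⁵) = 1,216,334,228
N ≈ √1,216,334,228 ≈ 34,876.0

N₂ ≈ 34900 RPM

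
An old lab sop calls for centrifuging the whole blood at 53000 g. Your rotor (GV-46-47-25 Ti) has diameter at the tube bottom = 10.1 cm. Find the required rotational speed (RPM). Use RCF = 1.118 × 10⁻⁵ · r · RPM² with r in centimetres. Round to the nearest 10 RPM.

N ≈ 30640 RPM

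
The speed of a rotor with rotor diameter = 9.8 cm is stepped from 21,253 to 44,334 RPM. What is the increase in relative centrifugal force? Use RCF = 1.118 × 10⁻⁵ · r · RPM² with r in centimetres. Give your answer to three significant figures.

r = 9.8 / 2 = 4.9 cm
RCF₁ = 1.118 × 10⁻⁵ × 4.9 × (21253)² = 1.118 × 10⁻⁵ × 4.9 × 451,690,009 ≈ 24,744.5 × g
RCF₂ = 1.118 × 10⁻⁵ × 4.9 × (44334)² = 1.118 × 10⁻⁵ × 4.9 × 1,965,503,556 ≈ 107,674.2 × g
Increase = 107,674.2 − 24,744.5 = 82,929.7

82900 × g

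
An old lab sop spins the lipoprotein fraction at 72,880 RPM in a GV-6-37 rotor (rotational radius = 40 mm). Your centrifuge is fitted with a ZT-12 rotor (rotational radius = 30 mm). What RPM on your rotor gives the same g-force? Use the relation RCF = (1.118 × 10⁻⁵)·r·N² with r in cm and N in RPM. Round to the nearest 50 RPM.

Original rotor: r = 40 mm = 4.0 cm
RCF_original = 1.118 × 10⁻⁵ × 4 × (72880)² = 1.118 × 10⁻⁵ × 4 × 5,311,494,400 ≈ 237,530 × g
Your rotor: r = 30 mm = 3.0 cm
237,530 = 1.118 × 10⁻⁵ × 3 × N²
N² = 237,530 / (3.354 × 10⁻⁵) = 7,081,991,652
N ≈ √7,081,991,652 ≈ 84,154.6

≈ 84150 RPM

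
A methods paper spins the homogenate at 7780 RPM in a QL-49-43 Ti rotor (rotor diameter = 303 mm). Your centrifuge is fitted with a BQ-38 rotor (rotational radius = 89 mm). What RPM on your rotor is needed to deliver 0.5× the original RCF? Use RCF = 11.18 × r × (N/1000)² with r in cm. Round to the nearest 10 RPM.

Original rotor: r = 303 mm / 2 = 151.5 mm = 15.15 cm
RCF_original = 11.18 × 15.15 × (7.78)² = 11.18 × 15.15 × 60.5284 ≈ 10,252.1 × g
Target RCF = 0.5 × 10,252.1 ≈ 5,126.1 × g
Your rotor: r = 89 mm = 8.9 cm
5,126.1 = 11.18 × 8.9 × (N/1000)²
(N/1000)² = 5,126.1 / 99.502 = 51.51756
N = 1000 × √51.51756 ≈ 7,177.6

7180 RPM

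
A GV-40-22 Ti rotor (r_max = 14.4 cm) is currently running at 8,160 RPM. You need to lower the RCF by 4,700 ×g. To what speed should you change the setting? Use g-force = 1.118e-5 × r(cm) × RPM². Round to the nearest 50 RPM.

Current RCF = 1.118 × 10⁻⁵ × 14.4 × (8160)² = 1.118 × 10⁻⁵ × 14.4 × 66,585,600 ≈ 10,719.7 × g
Target RCF = 10,719.7 − 4,700 = 6,019.7 × g
N² = 6,019.7 / (16.0992 × 10⁻⁵) = 37,391,299
N ≈ √37,391,299 ≈ 6,114.8

≈ 6100 RPM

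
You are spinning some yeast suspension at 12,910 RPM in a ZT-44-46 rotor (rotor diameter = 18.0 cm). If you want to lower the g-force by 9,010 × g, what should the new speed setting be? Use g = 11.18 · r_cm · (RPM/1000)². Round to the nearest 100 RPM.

≈ 8800 RPM

r = 18.0 / 2 = 9 cm
Current RCF = 11.18 × 9 × (12.91)² = 11.18 × 9 × 166.6681 ≈ 16,770.1 × g
Target RCF = 16,770.1 − 9,010 = 7,760.1 × g
(N/1000)² = 7,760.1 / 100.62 = 77.12284
N = 1000 × √77.12284 ≈ 8,782.0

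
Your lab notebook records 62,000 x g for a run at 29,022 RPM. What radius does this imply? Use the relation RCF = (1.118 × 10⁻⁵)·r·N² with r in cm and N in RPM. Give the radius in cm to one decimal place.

62000 = 1.118 × 10⁻⁵ × r × (29022)²
r = 62000 / (1.118 × 10⁻⁵ × 842,276,484) = 62000 / 9416.651 ≈ 6.584 cm

r ≈ 6.6 cm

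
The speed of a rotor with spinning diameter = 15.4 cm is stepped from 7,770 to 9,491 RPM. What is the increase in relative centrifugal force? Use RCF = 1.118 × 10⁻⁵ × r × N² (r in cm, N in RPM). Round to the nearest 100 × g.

r = 15.4 / 2 = 7.7 cm
RCF₁ = 1.118 × 10⁻⁵ × 7.7 × (7770)² = 1.118 × 10⁻⁵ × 7.7 × 60,372,900 ≈ 5,197.3 × g
RCF₂ = 1.118 × 10⁻⁵ × 7.7 × (9491)² = 1.118 × 10⁻⁵ × 7.7 × 90,079,081 ≈ 7,754.5 × g
Increase = 7,754.5 − 5,197.3 = 2,557.2

≈ 2600 g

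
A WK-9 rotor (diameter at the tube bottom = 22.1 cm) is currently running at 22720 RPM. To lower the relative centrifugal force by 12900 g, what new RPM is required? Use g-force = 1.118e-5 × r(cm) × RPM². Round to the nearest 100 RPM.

r = 22.1 / 2 = 11.05 cm
Current RCF = 1.118 × 10⁻⁵ × 11.05 × (22720)² = 1.118 × 10⁻⁵ × 11.05 × 516,198,400 ≈ 63,770.6 × g
Target RCF = 63,770.6 − 12,900 = 50,870.6 × g
N² = 50,870.6 / (12.3539 × 10⁻⁵) = 411,777,657
N ≈ √411,777,657 ≈ 20,292.3

≈ 20300 RPM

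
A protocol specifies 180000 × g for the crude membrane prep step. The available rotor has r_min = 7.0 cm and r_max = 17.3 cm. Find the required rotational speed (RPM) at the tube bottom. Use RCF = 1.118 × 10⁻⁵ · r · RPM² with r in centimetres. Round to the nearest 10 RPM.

Use r_max = 17.3 cm.
180,000 = 1.118 × 10⁻⁵ × 17.3 × N²
N² = 180,000 / (19.3414 × 10⁻⁵) = 930,646,179
N ≈ √930,646,179 ≈ 30,506.5

N ≈ 30510 RPM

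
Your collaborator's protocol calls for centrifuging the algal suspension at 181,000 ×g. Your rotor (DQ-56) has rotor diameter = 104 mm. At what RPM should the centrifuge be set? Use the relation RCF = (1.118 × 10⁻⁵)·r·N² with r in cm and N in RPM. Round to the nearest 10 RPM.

r = 104 mm / 2 = 52 mm = 5.2 cm
181,000 = 1.118 × 10⁻⁵ × 5.2 × N²
N² = 181,000 / (5.8136 × 10⁻⁵) = 3,113,389,294
N ≈ √3,113,389,294 ≈ 55,797.8

N ≈ 55800 RPM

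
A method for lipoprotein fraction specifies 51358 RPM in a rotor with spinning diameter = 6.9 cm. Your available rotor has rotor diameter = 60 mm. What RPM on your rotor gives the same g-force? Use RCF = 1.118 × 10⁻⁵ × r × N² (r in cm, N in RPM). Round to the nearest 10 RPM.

Original rotor: r = 6.9 / 2 = 3.45 cm
RCF = 1.118 × 10⁻⁵ × r × N²
RCF_original = 1.118 × 10⁻⁵ × 3.45 × (51358)² = 1.118 × 10⁻⁵ × 3.45 × 2,637,644,164 ≈ 101,736.6 × g
Your rotor: r = 60 mm / 2 = 30 mm = 3 cm
101,736.6 = 1.118 × 10⁻⁵ × 3 × N²
N² = 101,736.6 / (3.354 × 10⁻⁵) = 3,033,291,592
N ≈ √3,033,291,592 ≈ 55,075.3

55080 RPM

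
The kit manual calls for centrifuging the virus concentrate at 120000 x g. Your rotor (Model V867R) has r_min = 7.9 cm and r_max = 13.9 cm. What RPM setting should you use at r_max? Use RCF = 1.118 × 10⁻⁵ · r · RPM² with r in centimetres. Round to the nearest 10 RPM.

N ≈ 27790 RPM

Use r_max = 13.9 cm.
120,000 = 1.118 × 10⁻⁵ × 13.9 × N²
N² = 120,000 / (15.5402 × 10⁻⁵) = 772,190,834
N ≈ √772,190,834 ≈ 27,788.3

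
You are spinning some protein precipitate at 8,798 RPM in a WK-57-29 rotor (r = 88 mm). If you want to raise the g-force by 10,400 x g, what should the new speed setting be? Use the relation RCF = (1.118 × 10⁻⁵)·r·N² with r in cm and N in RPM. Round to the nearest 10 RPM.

13530 RPM

r = 88 mm = 8.8 cm
Current RCF = 1.118 × 10⁻⁵ × 8.8 × (8798)² = 1.118 × 10⁻⁵ × 8.8 × 77,404,804 ≈ 7,615.4 × g
Target RCF = 7,615.4 + 10,400 = 18,015.4 × g
N² = 18,015.4 / (9.8384 × 10⁻⁵) = 183,113,108
N ≈ √183,113,108 ≈ 13,531.9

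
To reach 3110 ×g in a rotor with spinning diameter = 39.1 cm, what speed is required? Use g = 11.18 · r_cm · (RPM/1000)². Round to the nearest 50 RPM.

≈ 3750 RPM

r = 39.1 / 2 = 19.55 cm
RCF = 11.18 × r × (N/1000)²
3,110 = 11.18 × 19.55 × (N/1000)²
(N/1000)² = 3,110 / 218.569 = 14.22892
N = 1000 × √14.22892 ≈ 3,772.1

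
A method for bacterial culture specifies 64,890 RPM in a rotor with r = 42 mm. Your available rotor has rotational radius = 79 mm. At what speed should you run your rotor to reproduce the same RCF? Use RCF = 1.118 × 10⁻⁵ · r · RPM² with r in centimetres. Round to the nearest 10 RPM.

≈ 47310 RPM

Original rotor: r = 42 mm = 4.2 cm
RCF = 1.118 × 10⁻⁵ × r × N²
RCF_original = 1.118 × 10⁻⁵ × 4.2 × (64890)² = 1.118 × 10⁻⁵ × 4.2 × 4,210,712,100 ≈ 197,718.2 × g
Your rotor: r = 79 mm = 7.9 cm
197,718.2 = 1.118 × 10⁻⁵ × 7.9 × N²
N² = 197,718.2 / (8.8322 × 10⁻⁵) = 2,238,606,463
N ≈ √2,238,606,463 ≈ 47,313.9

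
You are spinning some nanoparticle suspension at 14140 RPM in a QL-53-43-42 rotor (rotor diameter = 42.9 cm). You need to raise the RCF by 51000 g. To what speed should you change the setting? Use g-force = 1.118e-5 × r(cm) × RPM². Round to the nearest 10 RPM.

20310 RPM

r = 42.9 / 2 = 21.45 cm
Current RCF = 1.118 × 10⁻⁵ × 21.45 × (14140)² = 1.118 × 10⁻⁵ × 21.45 × 199,939,600 ≈ 47,947.7 × g
Target RCF = 47,947.7 + 51,000 = 98,947.7 × g
N² = 98,947.7 / (23.9811 × 10⁻⁵) = 412,607,011
N ≈ √412,607,011 ≈ 20,312.7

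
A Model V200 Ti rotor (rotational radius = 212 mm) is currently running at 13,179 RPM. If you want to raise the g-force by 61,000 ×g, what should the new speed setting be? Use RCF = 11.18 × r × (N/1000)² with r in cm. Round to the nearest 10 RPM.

N₂ ≈ 20760 RPM

r = 212 mm = 21.2 cm
Current RCF = 11.18 × 21.2 × (13.179)² = 11.18 × 21.2 × 173.686041 ≈ 41,166.4 × g
Target RCF = 41,166.4 + 61,000 = 102,166.4 × g
(N/1000)² = 102,166.4 / 237.016 = 431.0528
N = 1000 × √431.0528 ≈ 20,761.8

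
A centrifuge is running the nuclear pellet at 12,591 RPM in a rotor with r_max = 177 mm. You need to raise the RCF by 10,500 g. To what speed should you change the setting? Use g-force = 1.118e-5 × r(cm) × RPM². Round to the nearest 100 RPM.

14500 RPM

r = 177 mm = 17.7 cm
Current RCF = 1.118 × 10⁻⁵ × 17.7 × (12591)² = 1.118 × 10⁻⁵ × 17.7 × 158,533,281 ≈ 31,371.5 × g
Target RCF = 31,371.5 + 10,500 = 41,871.5 × g
N² = 41,871.5 / (19.7886 × 10⁻⁵) = 211,594,049
N ≈ √211,594,049 ≈ 14,546.3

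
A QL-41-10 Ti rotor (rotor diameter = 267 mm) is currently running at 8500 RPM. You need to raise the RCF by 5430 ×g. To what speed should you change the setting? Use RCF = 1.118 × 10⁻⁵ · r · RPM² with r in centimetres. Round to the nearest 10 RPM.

≈ 10420 RPM

r = 267 mm / 2 = 133.5 mm = 13.35 cm
Current RCF = 1.118 × 10⁻⁵ × 13.35 × (8500)² = 1.118 × 10⁻⁵ × 13.35 × 72,250,000 ≈ 10,783.5 × g
Target RCF = 10,783.5 + 5,430 = 16,213.5 × g
N² = 16,213.5 / (14.9253 × 10⁻⁵) = 108,630,982
N ≈ √108,630,982 ≈ 10,422.6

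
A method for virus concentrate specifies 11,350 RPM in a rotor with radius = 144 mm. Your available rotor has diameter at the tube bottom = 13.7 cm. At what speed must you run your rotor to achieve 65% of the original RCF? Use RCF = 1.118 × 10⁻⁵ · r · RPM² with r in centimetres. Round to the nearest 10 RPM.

Original rotor: r = 144 mm = 14.4 cm
RCF_original = 1.118 × 10⁻⁵ × 14.4 × (11350)² = 1.118 × 10⁻⁵ × 14.4 × 128,822,500 ≈ 20,739.4 × g
Target RCF = 0.65 × 20,739.4 ≈ 13,480.6 × g
Your rotor: r = 13.7 / 2 = 6.85 cm
13,480.6 = 1.118 × 10⁻⁵ × 6.85 × N²
N² = 13,480.6 / (7.6583 × 10⁻⁵) = 176,026,011
N ≈ √176,026,011 ≈ 13,267.5

≈ 13270 RPM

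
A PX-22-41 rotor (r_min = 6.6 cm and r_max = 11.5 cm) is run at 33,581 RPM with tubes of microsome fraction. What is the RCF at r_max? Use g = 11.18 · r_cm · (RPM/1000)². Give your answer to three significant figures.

≈ 145000 g

Use r_max = 11.5 cm.
RCF = 11.18 × 11.5 × (33.581)² = 11.18 × 11.5 × 1,127.683561 ≈ 144,986.3 × g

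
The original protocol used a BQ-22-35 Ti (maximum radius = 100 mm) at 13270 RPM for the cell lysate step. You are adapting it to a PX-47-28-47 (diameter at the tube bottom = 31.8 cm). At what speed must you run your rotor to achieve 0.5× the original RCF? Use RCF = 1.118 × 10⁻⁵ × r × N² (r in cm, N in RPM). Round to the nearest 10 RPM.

Original rotor: r = 100 mm = 10.0 cm
RCF_original = 1.118 × 10⁻⁵ × 10 × (13270)² = 1.118 × 10⁻⁵ × 10 × 176,092,900 ≈ 19,687.2 × g
Target RCF = 0.5 × 19,687.2 ≈ 9,843.6 × g
Your rotor: r = 31.8 / 2 = 15.9 cm
9,843.6 = 1.118 × 10⁻⁵ × 15.9 × N²
N² = 9,843.6 / (17.7762 × 10⁻⁵) = 55,375,165
N ≈ √55,375,165 ≈ 7,441.4

≈ 7440 RPM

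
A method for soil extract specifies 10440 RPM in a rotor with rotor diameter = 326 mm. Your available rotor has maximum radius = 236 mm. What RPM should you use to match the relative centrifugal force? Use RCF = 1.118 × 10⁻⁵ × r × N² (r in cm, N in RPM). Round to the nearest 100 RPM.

8700 RPM

Original rotor: r = 326 mm / 2 = 163 mm = 16.3 cm
RCF = 1.118 × 10⁻⁵ × r × N²
RCF_original = 1.118 × 10⁻⁵ × 16.3 × (10440)² = 1.118 × 10⁻⁵ × 16.3 × 108,993,600 ≈ 19,862.3 × g
Your rotor: r = 236 mm = 23.6 cm
19,862.3 = 1.118 × 10⁻⁵ × 23.6 × N²
N² = 19,862.3 / (26.3848 × 10⁻⁵) = 75,279,327
N ≈ √75,279,327 ≈ 8,676.4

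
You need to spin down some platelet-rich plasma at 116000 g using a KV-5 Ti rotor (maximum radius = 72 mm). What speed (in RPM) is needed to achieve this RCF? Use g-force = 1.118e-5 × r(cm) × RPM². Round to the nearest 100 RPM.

≈ 38000 RPM

r = 72 mm = 7.2 cm
116,000 = 1.118 × 10⁻⁵ × 7.2 × N²
N² = 116,000 / (8.0496 × 10⁻⁵) = 1,441,065,395
N ≈ √1,441,065,395 ≈ 37,961.4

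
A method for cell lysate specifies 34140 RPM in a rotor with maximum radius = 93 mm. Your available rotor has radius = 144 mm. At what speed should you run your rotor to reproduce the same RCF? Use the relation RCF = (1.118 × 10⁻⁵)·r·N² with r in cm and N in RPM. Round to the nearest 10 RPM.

≈ 27440 RPM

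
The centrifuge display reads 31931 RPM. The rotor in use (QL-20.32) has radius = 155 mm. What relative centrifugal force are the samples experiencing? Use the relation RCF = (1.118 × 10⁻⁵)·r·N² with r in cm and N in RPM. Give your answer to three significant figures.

r = 155 mm = 15.5 cm
RCF = 1.118 × 10⁻⁵ × 15.5 × (31931)² = 1.118 × 10⁻⁵ × 15.5 × 1,019,588,761 ≈ 176,684.5 × g

177000 g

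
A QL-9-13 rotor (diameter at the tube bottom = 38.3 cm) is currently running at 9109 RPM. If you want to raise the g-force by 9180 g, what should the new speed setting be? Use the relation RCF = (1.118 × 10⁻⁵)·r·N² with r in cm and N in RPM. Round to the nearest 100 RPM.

11200 RPM

r = 38.3 / 2 = 19.15 cm
Current RCF = 1.118 × 10⁻⁵ × 19.15 × (9109)² = 1.118 × 10⁻⁵ × 19.15 × 82,973,881 ≈ 17,764.5 × g
Target RCF = 17,764.5 + 9,180 = 26,944.5 × g
N² = 26,944.5 / (21.4097 × 10⁻⁵) = 125,851,834
N ≈ √125,851,834 ≈ 11,218.4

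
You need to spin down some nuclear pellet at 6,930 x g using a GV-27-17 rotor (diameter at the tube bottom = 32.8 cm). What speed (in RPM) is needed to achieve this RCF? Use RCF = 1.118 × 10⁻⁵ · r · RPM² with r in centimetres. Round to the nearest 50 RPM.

≈ 6150 RPM

r = 32.8 / 2 = 16.4 cm
6,930 = 1.118 × 10⁻⁵ × 16.4 × N²
N² = 6,930 / (18.3352 × 10⁻⁵) = 37,796,152
N ≈ √37,796,152 ≈ 6,147.9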